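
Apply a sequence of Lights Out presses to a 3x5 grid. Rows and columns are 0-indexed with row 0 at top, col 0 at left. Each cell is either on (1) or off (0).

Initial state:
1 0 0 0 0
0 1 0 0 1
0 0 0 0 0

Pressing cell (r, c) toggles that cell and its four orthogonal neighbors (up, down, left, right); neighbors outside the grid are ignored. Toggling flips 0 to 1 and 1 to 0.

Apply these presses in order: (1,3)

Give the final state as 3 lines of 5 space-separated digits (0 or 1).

After press 1 at (1,3):
1 0 0 1 0
0 1 1 1 0
0 0 0 1 0

Answer: 1 0 0 1 0
0 1 1 1 0
0 0 0 1 0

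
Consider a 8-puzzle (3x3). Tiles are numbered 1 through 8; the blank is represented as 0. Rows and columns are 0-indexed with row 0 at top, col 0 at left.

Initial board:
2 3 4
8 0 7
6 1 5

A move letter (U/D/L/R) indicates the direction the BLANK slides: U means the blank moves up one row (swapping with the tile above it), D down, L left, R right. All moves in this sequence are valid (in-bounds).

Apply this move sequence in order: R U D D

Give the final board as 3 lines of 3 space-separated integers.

After move 1 (R):
2 3 4
8 7 0
6 1 5

After move 2 (U):
2 3 0
8 7 4
6 1 5

After move 3 (D):
2 3 4
8 7 0
6 1 5

After move 4 (D):
2 3 4
8 7 5
6 1 0

Answer: 2 3 4
8 7 5
6 1 0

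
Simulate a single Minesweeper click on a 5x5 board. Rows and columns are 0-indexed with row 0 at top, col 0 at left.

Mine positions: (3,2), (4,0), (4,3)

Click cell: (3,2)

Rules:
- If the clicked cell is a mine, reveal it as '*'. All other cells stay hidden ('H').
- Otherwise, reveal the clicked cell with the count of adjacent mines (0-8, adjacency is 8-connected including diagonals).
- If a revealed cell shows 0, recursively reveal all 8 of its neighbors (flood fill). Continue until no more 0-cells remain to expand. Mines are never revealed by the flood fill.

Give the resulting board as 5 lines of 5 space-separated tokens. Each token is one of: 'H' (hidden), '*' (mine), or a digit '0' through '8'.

H H H H H
H H H H H
H H H H H
H H * H H
H H H H H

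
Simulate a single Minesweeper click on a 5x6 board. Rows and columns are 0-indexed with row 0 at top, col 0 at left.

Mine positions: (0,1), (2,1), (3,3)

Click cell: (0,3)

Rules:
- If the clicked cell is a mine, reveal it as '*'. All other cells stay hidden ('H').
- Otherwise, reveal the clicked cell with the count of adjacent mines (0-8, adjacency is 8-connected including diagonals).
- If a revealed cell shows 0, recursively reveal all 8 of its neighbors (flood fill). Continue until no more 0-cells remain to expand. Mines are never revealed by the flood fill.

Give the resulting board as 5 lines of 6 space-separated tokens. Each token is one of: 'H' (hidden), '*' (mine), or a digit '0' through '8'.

H H 1 0 0 0
H H 2 0 0 0
H H 2 1 1 0
H H H H 1 0
H H H H 1 0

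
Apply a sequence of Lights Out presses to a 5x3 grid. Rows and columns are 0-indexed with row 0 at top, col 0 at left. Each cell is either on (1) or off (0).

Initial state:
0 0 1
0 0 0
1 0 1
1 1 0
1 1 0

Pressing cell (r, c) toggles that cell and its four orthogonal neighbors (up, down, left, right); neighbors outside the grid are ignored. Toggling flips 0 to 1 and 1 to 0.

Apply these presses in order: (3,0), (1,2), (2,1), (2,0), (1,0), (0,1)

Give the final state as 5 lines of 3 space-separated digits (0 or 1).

After press 1 at (3,0):
0 0 1
0 0 0
0 0 1
0 0 0
0 1 0

After press 2 at (1,2):
0 0 0
0 1 1
0 0 0
0 0 0
0 1 0

After press 3 at (2,1):
0 0 0
0 0 1
1 1 1
0 1 0
0 1 0

After press 4 at (2,0):
0 0 0
1 0 1
0 0 1
1 1 0
0 1 0

After press 5 at (1,0):
1 0 0
0 1 1
1 0 1
1 1 0
0 1 0

After press 6 at (0,1):
0 1 1
0 0 1
1 0 1
1 1 0
0 1 0

Answer: 0 1 1
0 0 1
1 0 1
1 1 0
0 1 0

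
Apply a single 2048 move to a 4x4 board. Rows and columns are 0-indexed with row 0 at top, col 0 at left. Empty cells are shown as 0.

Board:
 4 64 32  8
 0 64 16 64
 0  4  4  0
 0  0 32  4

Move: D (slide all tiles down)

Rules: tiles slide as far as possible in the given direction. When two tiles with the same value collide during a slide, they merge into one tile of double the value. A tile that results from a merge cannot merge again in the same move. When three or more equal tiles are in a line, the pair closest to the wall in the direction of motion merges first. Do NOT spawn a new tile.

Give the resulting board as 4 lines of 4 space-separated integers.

Answer:   0   0  32   0
  0   0  16   8
  0 128   4  64
  4   4  32   4

Derivation:
Slide down:
col 0: [4, 0, 0, 0] -> [0, 0, 0, 4]
col 1: [64, 64, 4, 0] -> [0, 0, 128, 4]
col 2: [32, 16, 4, 32] -> [32, 16, 4, 32]
col 3: [8, 64, 0, 4] -> [0, 8, 64, 4]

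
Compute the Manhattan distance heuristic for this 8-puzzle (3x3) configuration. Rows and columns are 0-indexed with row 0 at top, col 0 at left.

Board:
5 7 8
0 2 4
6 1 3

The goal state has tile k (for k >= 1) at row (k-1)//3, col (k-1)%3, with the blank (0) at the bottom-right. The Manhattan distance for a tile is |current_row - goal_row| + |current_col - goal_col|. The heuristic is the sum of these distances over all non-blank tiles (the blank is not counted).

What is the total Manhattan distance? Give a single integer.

Tile 5: at (0,0), goal (1,1), distance |0-1|+|0-1| = 2
Tile 7: at (0,1), goal (2,0), distance |0-2|+|1-0| = 3
Tile 8: at (0,2), goal (2,1), distance |0-2|+|2-1| = 3
Tile 2: at (1,1), goal (0,1), distance |1-0|+|1-1| = 1
Tile 4: at (1,2), goal (1,0), distance |1-1|+|2-0| = 2
Tile 6: at (2,0), goal (1,2), distance |2-1|+|0-2| = 3
Tile 1: at (2,1), goal (0,0), distance |2-0|+|1-0| = 3
Tile 3: at (2,2), goal (0,2), distance |2-0|+|2-2| = 2
Sum: 2 + 3 + 3 + 1 + 2 + 3 + 3 + 2 = 19

Answer: 19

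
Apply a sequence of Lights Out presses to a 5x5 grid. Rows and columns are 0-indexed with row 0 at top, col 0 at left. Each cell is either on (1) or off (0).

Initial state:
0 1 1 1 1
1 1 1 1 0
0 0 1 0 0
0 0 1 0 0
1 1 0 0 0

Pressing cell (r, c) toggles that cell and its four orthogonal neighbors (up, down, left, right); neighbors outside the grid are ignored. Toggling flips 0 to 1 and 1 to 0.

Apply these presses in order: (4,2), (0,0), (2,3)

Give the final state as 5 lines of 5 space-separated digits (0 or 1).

After press 1 at (4,2):
0 1 1 1 1
1 1 1 1 0
0 0 1 0 0
0 0 0 0 0
1 0 1 1 0

After press 2 at (0,0):
1 0 1 1 1
0 1 1 1 0
0 0 1 0 0
0 0 0 0 0
1 0 1 1 0

After press 3 at (2,3):
1 0 1 1 1
0 1 1 0 0
0 0 0 1 1
0 0 0 1 0
1 0 1 1 0

Answer: 1 0 1 1 1
0 1 1 0 0
0 0 0 1 1
0 0 0 1 0
1 0 1 1 0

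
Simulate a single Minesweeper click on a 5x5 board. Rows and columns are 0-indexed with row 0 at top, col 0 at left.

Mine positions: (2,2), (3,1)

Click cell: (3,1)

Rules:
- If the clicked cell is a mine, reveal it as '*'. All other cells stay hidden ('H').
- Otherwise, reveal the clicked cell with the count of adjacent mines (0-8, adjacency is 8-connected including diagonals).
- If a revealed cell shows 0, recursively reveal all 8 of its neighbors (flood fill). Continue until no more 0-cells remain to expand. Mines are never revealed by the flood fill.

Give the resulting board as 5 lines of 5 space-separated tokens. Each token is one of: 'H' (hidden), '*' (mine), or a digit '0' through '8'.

H H H H H
H H H H H
H H H H H
H * H H H
H H H H H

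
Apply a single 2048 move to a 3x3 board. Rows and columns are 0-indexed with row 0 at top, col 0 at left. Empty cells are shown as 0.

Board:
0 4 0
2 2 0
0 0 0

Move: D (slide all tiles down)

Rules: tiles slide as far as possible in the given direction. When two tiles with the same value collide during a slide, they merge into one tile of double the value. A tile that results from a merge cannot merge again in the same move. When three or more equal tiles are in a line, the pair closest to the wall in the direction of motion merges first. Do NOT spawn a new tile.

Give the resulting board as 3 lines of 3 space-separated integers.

Answer: 0 0 0
0 4 0
2 2 0

Derivation:
Slide down:
col 0: [0, 2, 0] -> [0, 0, 2]
col 1: [4, 2, 0] -> [0, 4, 2]
col 2: [0, 0, 0] -> [0, 0, 0]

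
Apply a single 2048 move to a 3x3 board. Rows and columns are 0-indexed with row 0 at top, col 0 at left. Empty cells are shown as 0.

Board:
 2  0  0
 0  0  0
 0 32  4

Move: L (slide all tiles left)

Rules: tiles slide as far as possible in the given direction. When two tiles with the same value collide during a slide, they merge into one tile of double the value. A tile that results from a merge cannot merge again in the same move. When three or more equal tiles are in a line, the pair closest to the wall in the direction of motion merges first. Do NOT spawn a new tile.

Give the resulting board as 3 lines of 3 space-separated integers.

Answer:  2  0  0
 0  0  0
32  4  0

Derivation:
Slide left:
row 0: [2, 0, 0] -> [2, 0, 0]
row 1: [0, 0, 0] -> [0, 0, 0]
row 2: [0, 32, 4] -> [32, 4, 0]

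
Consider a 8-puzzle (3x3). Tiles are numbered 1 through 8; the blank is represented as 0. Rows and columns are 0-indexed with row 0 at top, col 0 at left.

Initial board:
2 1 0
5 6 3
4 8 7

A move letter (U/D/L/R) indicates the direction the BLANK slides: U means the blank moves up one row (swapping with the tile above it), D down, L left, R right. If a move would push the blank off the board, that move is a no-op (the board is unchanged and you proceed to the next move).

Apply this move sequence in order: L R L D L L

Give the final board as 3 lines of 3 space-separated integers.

Answer: 2 6 1
0 5 3
4 8 7

Derivation:
After move 1 (L):
2 0 1
5 6 3
4 8 7

After move 2 (R):
2 1 0
5 6 3
4 8 7

After move 3 (L):
2 0 1
5 6 3
4 8 7

After move 4 (D):
2 6 1
5 0 3
4 8 7

After move 5 (L):
2 6 1
0 5 3
4 8 7

After move 6 (L):
2 6 1
0 5 3
4 8 7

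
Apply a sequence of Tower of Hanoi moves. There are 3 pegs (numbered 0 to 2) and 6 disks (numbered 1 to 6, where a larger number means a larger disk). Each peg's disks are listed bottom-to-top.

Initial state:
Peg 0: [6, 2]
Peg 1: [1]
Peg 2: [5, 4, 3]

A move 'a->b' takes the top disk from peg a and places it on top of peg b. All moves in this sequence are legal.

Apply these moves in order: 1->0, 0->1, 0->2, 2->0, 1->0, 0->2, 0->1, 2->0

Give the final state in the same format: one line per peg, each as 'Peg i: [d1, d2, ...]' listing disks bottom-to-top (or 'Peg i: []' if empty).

After move 1 (1->0):
Peg 0: [6, 2, 1]
Peg 1: []
Peg 2: [5, 4, 3]

After move 2 (0->1):
Peg 0: [6, 2]
Peg 1: [1]
Peg 2: [5, 4, 3]

After move 3 (0->2):
Peg 0: [6]
Peg 1: [1]
Peg 2: [5, 4, 3, 2]

After move 4 (2->0):
Peg 0: [6, 2]
Peg 1: [1]
Peg 2: [5, 4, 3]

After move 5 (1->0):
Peg 0: [6, 2, 1]
Peg 1: []
Peg 2: [5, 4, 3]

After move 6 (0->2):
Peg 0: [6, 2]
Peg 1: []
Peg 2: [5, 4, 3, 1]

After move 7 (0->1):
Peg 0: [6]
Peg 1: [2]
Peg 2: [5, 4, 3, 1]

After move 8 (2->0):
Peg 0: [6, 1]
Peg 1: [2]
Peg 2: [5, 4, 3]

Answer: Peg 0: [6, 1]
Peg 1: [2]
Peg 2: [5, 4, 3]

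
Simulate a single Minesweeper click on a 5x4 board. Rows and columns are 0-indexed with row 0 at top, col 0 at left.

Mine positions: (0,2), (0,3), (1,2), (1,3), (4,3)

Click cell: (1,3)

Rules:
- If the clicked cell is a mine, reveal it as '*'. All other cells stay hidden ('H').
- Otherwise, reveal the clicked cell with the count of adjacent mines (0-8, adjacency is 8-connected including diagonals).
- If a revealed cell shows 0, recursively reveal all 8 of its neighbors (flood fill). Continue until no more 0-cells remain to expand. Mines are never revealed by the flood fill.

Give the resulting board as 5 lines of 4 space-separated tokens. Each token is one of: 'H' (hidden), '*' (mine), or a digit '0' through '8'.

H H H H
H H H *
H H H H
H H H H
H H H H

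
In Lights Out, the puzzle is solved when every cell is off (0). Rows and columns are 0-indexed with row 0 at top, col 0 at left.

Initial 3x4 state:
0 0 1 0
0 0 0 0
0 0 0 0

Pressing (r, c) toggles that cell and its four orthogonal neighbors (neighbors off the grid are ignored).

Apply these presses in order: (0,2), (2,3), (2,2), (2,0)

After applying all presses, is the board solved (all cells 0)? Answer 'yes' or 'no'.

After press 1 at (0,2):
0 1 0 1
0 0 1 0
0 0 0 0

After press 2 at (2,3):
0 1 0 1
0 0 1 1
0 0 1 1

After press 3 at (2,2):
0 1 0 1
0 0 0 1
0 1 0 0

After press 4 at (2,0):
0 1 0 1
1 0 0 1
1 0 0 0

Lights still on: 5

Answer: no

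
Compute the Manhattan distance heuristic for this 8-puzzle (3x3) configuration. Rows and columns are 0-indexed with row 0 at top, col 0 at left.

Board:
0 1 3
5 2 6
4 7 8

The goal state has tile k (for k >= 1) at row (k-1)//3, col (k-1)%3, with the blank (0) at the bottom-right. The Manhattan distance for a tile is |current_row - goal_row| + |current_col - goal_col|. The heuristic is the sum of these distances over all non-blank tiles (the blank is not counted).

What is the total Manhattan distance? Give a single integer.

Tile 1: (0,1)->(0,0) = 1
Tile 3: (0,2)->(0,2) = 0
Tile 5: (1,0)->(1,1) = 1
Tile 2: (1,1)->(0,1) = 1
Tile 6: (1,2)->(1,2) = 0
Tile 4: (2,0)->(1,0) = 1
Tile 7: (2,1)->(2,0) = 1
Tile 8: (2,2)->(2,1) = 1
Sum: 1 + 0 + 1 + 1 + 0 + 1 + 1 + 1 = 6

Answer: 6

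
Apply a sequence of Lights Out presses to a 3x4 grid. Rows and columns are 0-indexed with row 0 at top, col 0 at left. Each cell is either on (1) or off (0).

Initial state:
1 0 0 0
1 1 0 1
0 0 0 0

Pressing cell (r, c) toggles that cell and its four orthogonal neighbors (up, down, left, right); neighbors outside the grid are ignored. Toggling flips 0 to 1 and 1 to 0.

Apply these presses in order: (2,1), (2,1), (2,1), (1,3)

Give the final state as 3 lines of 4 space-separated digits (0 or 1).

Answer: 1 0 0 1
1 0 1 0
1 1 1 1

Derivation:
After press 1 at (2,1):
1 0 0 0
1 0 0 1
1 1 1 0

After press 2 at (2,1):
1 0 0 0
1 1 0 1
0 0 0 0

After press 3 at (2,1):
1 0 0 0
1 0 0 1
1 1 1 0

After press 4 at (1,3):
1 0 0 1
1 0 1 0
1 1 1 1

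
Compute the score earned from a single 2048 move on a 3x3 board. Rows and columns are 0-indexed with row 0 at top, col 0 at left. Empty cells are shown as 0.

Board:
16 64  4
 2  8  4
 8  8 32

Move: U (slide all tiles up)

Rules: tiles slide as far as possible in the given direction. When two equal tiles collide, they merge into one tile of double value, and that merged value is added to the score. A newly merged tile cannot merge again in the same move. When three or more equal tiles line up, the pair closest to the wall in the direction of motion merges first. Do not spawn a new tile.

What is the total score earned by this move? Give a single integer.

Slide up:
col 0: [16, 2, 8] -> [16, 2, 8]  score +0 (running 0)
col 1: [64, 8, 8] -> [64, 16, 0]  score +16 (running 16)
col 2: [4, 4, 32] -> [8, 32, 0]  score +8 (running 24)
Board after move:
16 64  8
 2 16 32
 8  0  0

Answer: 24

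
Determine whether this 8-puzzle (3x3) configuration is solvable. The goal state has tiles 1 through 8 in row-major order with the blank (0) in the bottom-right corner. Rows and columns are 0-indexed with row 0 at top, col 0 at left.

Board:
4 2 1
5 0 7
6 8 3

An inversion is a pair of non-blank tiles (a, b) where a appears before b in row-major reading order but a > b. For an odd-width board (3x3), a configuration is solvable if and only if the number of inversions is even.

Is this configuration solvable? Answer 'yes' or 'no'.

Inversions (pairs i<j in row-major order where tile[i] > tile[j] > 0): 9
9 is odd, so the puzzle is not solvable.

Answer: no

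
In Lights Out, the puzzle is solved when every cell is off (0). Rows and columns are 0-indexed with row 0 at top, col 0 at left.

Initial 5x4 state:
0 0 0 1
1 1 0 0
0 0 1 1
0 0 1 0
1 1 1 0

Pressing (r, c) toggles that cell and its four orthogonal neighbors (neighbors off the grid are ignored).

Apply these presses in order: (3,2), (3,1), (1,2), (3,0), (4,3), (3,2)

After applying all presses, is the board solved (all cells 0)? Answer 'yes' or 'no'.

Answer: no

Derivation:
After press 1 at (3,2):
0 0 0 1
1 1 0 0
0 0 0 1
0 1 0 1
1 1 0 0

After press 2 at (3,1):
0 0 0 1
1 1 0 0
0 1 0 1
1 0 1 1
1 0 0 0

After press 3 at (1,2):
0 0 1 1
1 0 1 1
0 1 1 1
1 0 1 1
1 0 0 0

After press 4 at (3,0):
0 0 1 1
1 0 1 1
1 1 1 1
0 1 1 1
0 0 0 0

After press 5 at (4,3):
0 0 1 1
1 0 1 1
1 1 1 1
0 1 1 0
0 0 1 1

After press 6 at (3,2):
0 0 1 1
1 0 1 1
1 1 0 1
0 0 0 1
0 0 0 1

Lights still on: 10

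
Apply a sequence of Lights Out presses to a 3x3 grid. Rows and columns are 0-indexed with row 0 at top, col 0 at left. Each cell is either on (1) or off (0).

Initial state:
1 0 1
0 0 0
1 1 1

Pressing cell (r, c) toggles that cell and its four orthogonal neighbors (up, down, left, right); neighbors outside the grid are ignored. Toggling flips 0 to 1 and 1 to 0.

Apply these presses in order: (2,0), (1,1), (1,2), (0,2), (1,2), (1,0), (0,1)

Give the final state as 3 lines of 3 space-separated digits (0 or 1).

Answer: 1 1 1
1 1 0
1 1 1

Derivation:
After press 1 at (2,0):
1 0 1
1 0 0
0 0 1

After press 2 at (1,1):
1 1 1
0 1 1
0 1 1

After press 3 at (1,2):
1 1 0
0 0 0
0 1 0

After press 4 at (0,2):
1 0 1
0 0 1
0 1 0

After press 5 at (1,2):
1 0 0
0 1 0
0 1 1

After press 6 at (1,0):
0 0 0
1 0 0
1 1 1

After press 7 at (0,1):
1 1 1
1 1 0
1 1 1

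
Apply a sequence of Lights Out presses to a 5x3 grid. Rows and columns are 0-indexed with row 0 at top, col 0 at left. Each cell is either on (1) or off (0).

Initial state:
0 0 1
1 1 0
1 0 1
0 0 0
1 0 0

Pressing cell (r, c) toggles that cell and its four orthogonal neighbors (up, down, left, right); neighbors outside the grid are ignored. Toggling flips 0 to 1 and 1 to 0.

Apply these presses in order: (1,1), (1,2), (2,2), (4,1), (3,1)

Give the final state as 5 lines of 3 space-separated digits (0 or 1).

Answer: 0 1 0
0 1 1
1 1 1
1 0 0
0 0 1

Derivation:
After press 1 at (1,1):
0 1 1
0 0 1
1 1 1
0 0 0
1 0 0

After press 2 at (1,2):
0 1 0
0 1 0
1 1 0
0 0 0
1 0 0

After press 3 at (2,2):
0 1 0
0 1 1
1 0 1
0 0 1
1 0 0

After press 4 at (4,1):
0 1 0
0 1 1
1 0 1
0 1 1
0 1 1

After press 5 at (3,1):
0 1 0
0 1 1
1 1 1
1 0 0
0 0 1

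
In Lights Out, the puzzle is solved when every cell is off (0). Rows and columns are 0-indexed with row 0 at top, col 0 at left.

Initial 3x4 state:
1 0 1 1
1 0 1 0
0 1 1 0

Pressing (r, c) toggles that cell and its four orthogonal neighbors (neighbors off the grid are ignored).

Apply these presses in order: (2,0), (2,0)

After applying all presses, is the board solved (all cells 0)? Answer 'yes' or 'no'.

After press 1 at (2,0):
1 0 1 1
0 0 1 0
1 0 1 0

After press 2 at (2,0):
1 0 1 1
1 0 1 0
0 1 1 0

Lights still on: 7

Answer: no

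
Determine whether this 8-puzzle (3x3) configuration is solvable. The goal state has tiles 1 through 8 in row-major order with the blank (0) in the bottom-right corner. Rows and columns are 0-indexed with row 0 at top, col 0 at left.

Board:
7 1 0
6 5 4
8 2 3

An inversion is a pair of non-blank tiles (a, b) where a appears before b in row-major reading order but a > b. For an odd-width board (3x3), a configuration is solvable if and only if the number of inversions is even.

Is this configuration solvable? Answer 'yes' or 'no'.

Inversions (pairs i<j in row-major order where tile[i] > tile[j] > 0): 17
17 is odd, so the puzzle is not solvable.

Answer: no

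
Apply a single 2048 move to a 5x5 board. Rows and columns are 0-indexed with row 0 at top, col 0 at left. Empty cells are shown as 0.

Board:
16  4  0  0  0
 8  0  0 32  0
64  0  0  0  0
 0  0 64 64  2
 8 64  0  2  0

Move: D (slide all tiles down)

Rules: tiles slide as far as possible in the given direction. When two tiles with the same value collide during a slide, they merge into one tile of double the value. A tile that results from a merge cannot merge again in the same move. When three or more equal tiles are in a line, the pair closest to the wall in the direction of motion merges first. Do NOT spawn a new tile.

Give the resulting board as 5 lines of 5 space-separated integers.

Answer:  0  0  0  0  0
16  0  0  0  0
 8  0  0 32  0
64  4  0 64  0
 8 64 64  2  2

Derivation:
Slide down:
col 0: [16, 8, 64, 0, 8] -> [0, 16, 8, 64, 8]
col 1: [4, 0, 0, 0, 64] -> [0, 0, 0, 4, 64]
col 2: [0, 0, 0, 64, 0] -> [0, 0, 0, 0, 64]
col 3: [0, 32, 0, 64, 2] -> [0, 0, 32, 64, 2]
col 4: [0, 0, 0, 2, 0] -> [0, 0, 0, 0, 2]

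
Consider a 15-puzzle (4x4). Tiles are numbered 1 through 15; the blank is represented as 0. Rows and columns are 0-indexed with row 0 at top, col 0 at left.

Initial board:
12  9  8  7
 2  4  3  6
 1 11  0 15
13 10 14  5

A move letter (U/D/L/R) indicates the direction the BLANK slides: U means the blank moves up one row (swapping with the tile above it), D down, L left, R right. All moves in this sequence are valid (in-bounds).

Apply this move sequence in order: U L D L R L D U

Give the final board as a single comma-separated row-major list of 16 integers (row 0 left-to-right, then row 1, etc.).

After move 1 (U):
12  9  8  7
 2  4  0  6
 1 11  3 15
13 10 14  5

After move 2 (L):
12  9  8  7
 2  0  4  6
 1 11  3 15
13 10 14  5

After move 3 (D):
12  9  8  7
 2 11  4  6
 1  0  3 15
13 10 14  5

After move 4 (L):
12  9  8  7
 2 11  4  6
 0  1  3 15
13 10 14  5

After move 5 (R):
12  9  8  7
 2 11  4  6
 1  0  3 15
13 10 14  5

After move 6 (L):
12  9  8  7
 2 11  4  6
 0  1  3 15
13 10 14  5

After move 7 (D):
12  9  8  7
 2 11  4  6
13  1  3 15
 0 10 14  5

After move 8 (U):
12  9  8  7
 2 11  4  6
 0  1  3 15
13 10 14  5

Answer: 12, 9, 8, 7, 2, 11, 4, 6, 0, 1, 3, 15, 13, 10, 14, 5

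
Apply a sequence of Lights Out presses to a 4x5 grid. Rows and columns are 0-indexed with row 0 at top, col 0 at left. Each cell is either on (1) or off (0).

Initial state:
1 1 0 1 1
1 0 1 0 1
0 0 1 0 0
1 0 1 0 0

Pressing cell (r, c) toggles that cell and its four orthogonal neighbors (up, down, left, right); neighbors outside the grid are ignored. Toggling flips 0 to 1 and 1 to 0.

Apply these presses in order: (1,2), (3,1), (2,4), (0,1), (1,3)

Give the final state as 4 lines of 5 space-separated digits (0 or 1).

After press 1 at (1,2):
1 1 1 1 1
1 1 0 1 1
0 0 0 0 0
1 0 1 0 0

After press 2 at (3,1):
1 1 1 1 1
1 1 0 1 1
0 1 0 0 0
0 1 0 0 0

After press 3 at (2,4):
1 1 1 1 1
1 1 0 1 0
0 1 0 1 1
0 1 0 0 1

After press 4 at (0,1):
0 0 0 1 1
1 0 0 1 0
0 1 0 1 1
0 1 0 0 1

After press 5 at (1,3):
0 0 0 0 1
1 0 1 0 1
0 1 0 0 1
0 1 0 0 1

Answer: 0 0 0 0 1
1 0 1 0 1
0 1 0 0 1
0 1 0 0 1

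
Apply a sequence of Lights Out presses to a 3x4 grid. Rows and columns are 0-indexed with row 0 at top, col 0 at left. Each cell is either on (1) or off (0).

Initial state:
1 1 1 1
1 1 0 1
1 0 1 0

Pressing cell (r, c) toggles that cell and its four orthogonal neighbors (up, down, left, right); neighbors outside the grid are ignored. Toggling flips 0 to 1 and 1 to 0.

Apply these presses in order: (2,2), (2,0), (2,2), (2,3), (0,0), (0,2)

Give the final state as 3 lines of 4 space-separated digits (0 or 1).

After press 1 at (2,2):
1 1 1 1
1 1 1 1
1 1 0 1

After press 2 at (2,0):
1 1 1 1
0 1 1 1
0 0 0 1

After press 3 at (2,2):
1 1 1 1
0 1 0 1
0 1 1 0

After press 4 at (2,3):
1 1 1 1
0 1 0 0
0 1 0 1

After press 5 at (0,0):
0 0 1 1
1 1 0 0
0 1 0 1

After press 6 at (0,2):
0 1 0 0
1 1 1 0
0 1 0 1

Answer: 0 1 0 0
1 1 1 0
0 1 0 1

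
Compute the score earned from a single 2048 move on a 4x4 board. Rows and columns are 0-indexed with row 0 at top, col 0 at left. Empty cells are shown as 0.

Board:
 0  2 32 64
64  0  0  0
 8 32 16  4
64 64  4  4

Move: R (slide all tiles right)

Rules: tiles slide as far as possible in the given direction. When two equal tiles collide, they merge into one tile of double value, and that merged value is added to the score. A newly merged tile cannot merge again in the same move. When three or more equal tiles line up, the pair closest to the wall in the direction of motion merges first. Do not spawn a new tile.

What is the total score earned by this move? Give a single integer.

Answer: 136

Derivation:
Slide right:
row 0: [0, 2, 32, 64] -> [0, 2, 32, 64]  score +0 (running 0)
row 1: [64, 0, 0, 0] -> [0, 0, 0, 64]  score +0 (running 0)
row 2: [8, 32, 16, 4] -> [8, 32, 16, 4]  score +0 (running 0)
row 3: [64, 64, 4, 4] -> [0, 0, 128, 8]  score +136 (running 136)
Board after move:
  0   2  32  64
  0   0   0  64
  8  32  16   4
  0   0 128   8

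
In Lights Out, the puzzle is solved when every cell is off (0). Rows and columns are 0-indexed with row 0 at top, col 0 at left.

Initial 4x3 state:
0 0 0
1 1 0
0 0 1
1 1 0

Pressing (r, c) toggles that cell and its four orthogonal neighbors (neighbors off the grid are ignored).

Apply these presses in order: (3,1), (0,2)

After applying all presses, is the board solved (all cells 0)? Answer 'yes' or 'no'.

Answer: no

Derivation:
After press 1 at (3,1):
0 0 0
1 1 0
0 1 1
0 0 1

After press 2 at (0,2):
0 1 1
1 1 1
0 1 1
0 0 1

Lights still on: 8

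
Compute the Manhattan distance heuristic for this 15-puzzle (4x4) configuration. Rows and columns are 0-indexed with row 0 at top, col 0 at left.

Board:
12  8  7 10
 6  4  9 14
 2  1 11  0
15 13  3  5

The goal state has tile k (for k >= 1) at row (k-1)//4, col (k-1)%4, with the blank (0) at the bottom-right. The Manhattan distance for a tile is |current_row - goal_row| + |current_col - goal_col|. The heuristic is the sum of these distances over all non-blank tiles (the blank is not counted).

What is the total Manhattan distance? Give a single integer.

Tile 12: at (0,0), goal (2,3), distance |0-2|+|0-3| = 5
Tile 8: at (0,1), goal (1,3), distance |0-1|+|1-3| = 3
Tile 7: at (0,2), goal (1,2), distance |0-1|+|2-2| = 1
Tile 10: at (0,3), goal (2,1), distance |0-2|+|3-1| = 4
Tile 6: at (1,0), goal (1,1), distance |1-1|+|0-1| = 1
Tile 4: at (1,1), goal (0,3), distance |1-0|+|1-3| = 3
Tile 9: at (1,2), goal (2,0), distance |1-2|+|2-0| = 3
Tile 14: at (1,3), goal (3,1), distance |1-3|+|3-1| = 4
Tile 2: at (2,0), goal (0,1), distance |2-0|+|0-1| = 3
Tile 1: at (2,1), goal (0,0), distance |2-0|+|1-0| = 3
Tile 11: at (2,2), goal (2,2), distance |2-2|+|2-2| = 0
Tile 15: at (3,0), goal (3,2), distance |3-3|+|0-2| = 2
Tile 13: at (3,1), goal (3,0), distance |3-3|+|1-0| = 1
Tile 3: at (3,2), goal (0,2), distance |3-0|+|2-2| = 3
Tile 5: at (3,3), goal (1,0), distance |3-1|+|3-0| = 5
Sum: 5 + 3 + 1 + 4 + 1 + 3 + 3 + 4 + 3 + 3 + 0 + 2 + 1 + 3 + 5 = 41

Answer: 41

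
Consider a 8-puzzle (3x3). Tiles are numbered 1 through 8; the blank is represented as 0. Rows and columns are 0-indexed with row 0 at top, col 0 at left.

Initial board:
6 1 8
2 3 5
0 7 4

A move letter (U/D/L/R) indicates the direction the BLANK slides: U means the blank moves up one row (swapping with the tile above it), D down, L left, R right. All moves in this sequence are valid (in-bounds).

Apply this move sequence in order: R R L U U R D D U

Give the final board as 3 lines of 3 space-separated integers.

Answer: 6 8 5
2 1 0
7 3 4

Derivation:
After move 1 (R):
6 1 8
2 3 5
7 0 4

After move 2 (R):
6 1 8
2 3 5
7 4 0

After move 3 (L):
6 1 8
2 3 5
7 0 4

After move 4 (U):
6 1 8
2 0 5
7 3 4

After move 5 (U):
6 0 8
2 1 5
7 3 4

After move 6 (R):
6 8 0
2 1 5
7 3 4

After move 7 (D):
6 8 5
2 1 0
7 3 4

After move 8 (D):
6 8 5
2 1 4
7 3 0

After move 9 (U):
6 8 5
2 1 0
7 3 4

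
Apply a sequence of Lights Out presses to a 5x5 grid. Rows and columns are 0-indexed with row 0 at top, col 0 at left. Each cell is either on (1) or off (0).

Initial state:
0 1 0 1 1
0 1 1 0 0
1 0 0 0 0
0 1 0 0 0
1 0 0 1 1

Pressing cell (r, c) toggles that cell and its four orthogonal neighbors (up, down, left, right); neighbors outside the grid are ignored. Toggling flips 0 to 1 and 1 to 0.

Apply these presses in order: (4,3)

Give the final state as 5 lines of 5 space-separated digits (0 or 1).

Answer: 0 1 0 1 1
0 1 1 0 0
1 0 0 0 0
0 1 0 1 0
1 0 1 0 0

Derivation:
After press 1 at (4,3):
0 1 0 1 1
0 1 1 0 0
1 0 0 0 0
0 1 0 1 0
1 0 1 0 0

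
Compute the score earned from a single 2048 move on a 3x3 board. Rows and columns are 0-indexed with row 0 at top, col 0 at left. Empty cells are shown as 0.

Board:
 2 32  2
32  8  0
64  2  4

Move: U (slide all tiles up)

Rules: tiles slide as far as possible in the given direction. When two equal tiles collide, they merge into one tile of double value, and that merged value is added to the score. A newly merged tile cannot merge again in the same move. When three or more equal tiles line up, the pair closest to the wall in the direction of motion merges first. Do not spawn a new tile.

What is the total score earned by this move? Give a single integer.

Answer: 0

Derivation:
Slide up:
col 0: [2, 32, 64] -> [2, 32, 64]  score +0 (running 0)
col 1: [32, 8, 2] -> [32, 8, 2]  score +0 (running 0)
col 2: [2, 0, 4] -> [2, 4, 0]  score +0 (running 0)
Board after move:
 2 32  2
32  8  4
64  2  0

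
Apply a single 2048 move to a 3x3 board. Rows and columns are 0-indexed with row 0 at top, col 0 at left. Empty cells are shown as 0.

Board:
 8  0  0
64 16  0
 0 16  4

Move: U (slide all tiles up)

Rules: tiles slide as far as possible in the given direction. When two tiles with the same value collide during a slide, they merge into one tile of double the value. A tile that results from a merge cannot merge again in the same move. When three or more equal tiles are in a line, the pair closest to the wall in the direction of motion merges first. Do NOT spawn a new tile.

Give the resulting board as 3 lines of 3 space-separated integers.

Slide up:
col 0: [8, 64, 0] -> [8, 64, 0]
col 1: [0, 16, 16] -> [32, 0, 0]
col 2: [0, 0, 4] -> [4, 0, 0]

Answer:  8 32  4
64  0  0
 0  0  0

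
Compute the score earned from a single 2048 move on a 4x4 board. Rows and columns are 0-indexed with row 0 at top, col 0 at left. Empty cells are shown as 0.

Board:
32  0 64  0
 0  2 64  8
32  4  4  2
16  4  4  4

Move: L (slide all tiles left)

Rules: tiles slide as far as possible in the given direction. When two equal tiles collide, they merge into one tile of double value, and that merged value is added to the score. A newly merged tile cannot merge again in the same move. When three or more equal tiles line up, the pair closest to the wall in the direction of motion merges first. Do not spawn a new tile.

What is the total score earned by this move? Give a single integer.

Answer: 16

Derivation:
Slide left:
row 0: [32, 0, 64, 0] -> [32, 64, 0, 0]  score +0 (running 0)
row 1: [0, 2, 64, 8] -> [2, 64, 8, 0]  score +0 (running 0)
row 2: [32, 4, 4, 2] -> [32, 8, 2, 0]  score +8 (running 8)
row 3: [16, 4, 4, 4] -> [16, 8, 4, 0]  score +8 (running 16)
Board after move:
32 64  0  0
 2 64  8  0
32  8  2  0
16  8  4  0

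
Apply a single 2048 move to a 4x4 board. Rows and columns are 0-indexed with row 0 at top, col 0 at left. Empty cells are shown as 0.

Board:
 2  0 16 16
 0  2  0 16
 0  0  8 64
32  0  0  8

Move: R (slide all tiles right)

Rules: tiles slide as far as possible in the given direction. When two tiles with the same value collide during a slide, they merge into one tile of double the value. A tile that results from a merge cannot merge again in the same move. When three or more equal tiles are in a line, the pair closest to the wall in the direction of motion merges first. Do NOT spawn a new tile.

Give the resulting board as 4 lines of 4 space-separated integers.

Slide right:
row 0: [2, 0, 16, 16] -> [0, 0, 2, 32]
row 1: [0, 2, 0, 16] -> [0, 0, 2, 16]
row 2: [0, 0, 8, 64] -> [0, 0, 8, 64]
row 3: [32, 0, 0, 8] -> [0, 0, 32, 8]

Answer:  0  0  2 32
 0  0  2 16
 0  0  8 64
 0  0 32  8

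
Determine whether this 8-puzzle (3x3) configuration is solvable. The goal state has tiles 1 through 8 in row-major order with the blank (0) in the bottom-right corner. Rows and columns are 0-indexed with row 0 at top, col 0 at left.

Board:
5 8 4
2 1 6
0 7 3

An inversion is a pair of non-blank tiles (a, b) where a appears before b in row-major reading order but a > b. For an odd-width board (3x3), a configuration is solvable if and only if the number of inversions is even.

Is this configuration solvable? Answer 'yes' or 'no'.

Inversions (pairs i<j in row-major order where tile[i] > tile[j] > 0): 16
16 is even, so the puzzle is solvable.

Answer: yes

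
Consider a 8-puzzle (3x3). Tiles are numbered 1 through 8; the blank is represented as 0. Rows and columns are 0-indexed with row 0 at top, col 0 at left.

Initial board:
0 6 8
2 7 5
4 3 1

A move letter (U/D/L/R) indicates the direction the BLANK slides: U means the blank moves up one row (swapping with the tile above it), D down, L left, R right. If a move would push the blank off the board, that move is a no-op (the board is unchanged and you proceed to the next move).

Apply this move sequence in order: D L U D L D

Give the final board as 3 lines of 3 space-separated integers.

Answer: 2 6 8
4 7 5
0 3 1

Derivation:
After move 1 (D):
2 6 8
0 7 5
4 3 1

After move 2 (L):
2 6 8
0 7 5
4 3 1

After move 3 (U):
0 6 8
2 7 5
4 3 1

After move 4 (D):
2 6 8
0 7 5
4 3 1

After move 5 (L):
2 6 8
0 7 5
4 3 1

After move 6 (D):
2 6 8
4 7 5
0 3 1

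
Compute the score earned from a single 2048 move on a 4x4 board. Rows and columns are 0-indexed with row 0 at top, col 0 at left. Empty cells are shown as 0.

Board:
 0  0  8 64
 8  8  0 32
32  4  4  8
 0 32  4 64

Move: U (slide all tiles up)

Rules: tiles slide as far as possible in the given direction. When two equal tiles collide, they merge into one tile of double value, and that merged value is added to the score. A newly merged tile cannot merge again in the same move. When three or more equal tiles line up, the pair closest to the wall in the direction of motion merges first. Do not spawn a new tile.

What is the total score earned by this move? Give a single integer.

Answer: 8

Derivation:
Slide up:
col 0: [0, 8, 32, 0] -> [8, 32, 0, 0]  score +0 (running 0)
col 1: [0, 8, 4, 32] -> [8, 4, 32, 0]  score +0 (running 0)
col 2: [8, 0, 4, 4] -> [8, 8, 0, 0]  score +8 (running 8)
col 3: [64, 32, 8, 64] -> [64, 32, 8, 64]  score +0 (running 8)
Board after move:
 8  8  8 64
32  4  8 32
 0 32  0  8
 0  0  0 64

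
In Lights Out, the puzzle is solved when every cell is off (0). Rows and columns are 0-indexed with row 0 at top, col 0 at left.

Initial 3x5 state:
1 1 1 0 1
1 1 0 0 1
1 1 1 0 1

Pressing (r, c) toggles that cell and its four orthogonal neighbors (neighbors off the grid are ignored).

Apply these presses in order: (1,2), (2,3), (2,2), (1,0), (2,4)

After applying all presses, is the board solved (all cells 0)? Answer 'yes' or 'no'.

Answer: no

Derivation:
After press 1 at (1,2):
1 1 0 0 1
1 0 1 1 1
1 1 0 0 1

After press 2 at (2,3):
1 1 0 0 1
1 0 1 0 1
1 1 1 1 0

After press 3 at (2,2):
1 1 0 0 1
1 0 0 0 1
1 0 0 0 0

After press 4 at (1,0):
0 1 0 0 1
0 1 0 0 1
0 0 0 0 0

After press 5 at (2,4):
0 1 0 0 1
0 1 0 0 0
0 0 0 1 1

Lights still on: 5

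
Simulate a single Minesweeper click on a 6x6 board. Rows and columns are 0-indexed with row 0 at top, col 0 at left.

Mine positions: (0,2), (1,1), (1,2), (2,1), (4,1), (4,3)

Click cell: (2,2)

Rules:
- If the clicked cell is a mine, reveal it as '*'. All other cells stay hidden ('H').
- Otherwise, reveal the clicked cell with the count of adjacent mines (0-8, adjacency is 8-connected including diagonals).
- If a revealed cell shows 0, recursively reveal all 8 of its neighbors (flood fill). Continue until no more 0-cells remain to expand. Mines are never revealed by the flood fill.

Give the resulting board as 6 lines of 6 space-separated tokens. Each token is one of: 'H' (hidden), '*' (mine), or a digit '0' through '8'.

H H H H H H
H H H H H H
H H 3 H H H
H H H H H H
H H H H H H
H H H H H H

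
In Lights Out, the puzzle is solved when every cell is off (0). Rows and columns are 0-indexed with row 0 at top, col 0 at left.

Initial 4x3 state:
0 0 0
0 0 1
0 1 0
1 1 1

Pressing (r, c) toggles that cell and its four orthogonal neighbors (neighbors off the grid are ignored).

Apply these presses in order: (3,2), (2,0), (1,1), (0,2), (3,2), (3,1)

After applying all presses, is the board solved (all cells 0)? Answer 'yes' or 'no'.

After press 1 at (3,2):
0 0 0
0 0 1
0 1 1
1 0 0

After press 2 at (2,0):
0 0 0
1 0 1
1 0 1
0 0 0

After press 3 at (1,1):
0 1 0
0 1 0
1 1 1
0 0 0

After press 4 at (0,2):
0 0 1
0 1 1
1 1 1
0 0 0

After press 5 at (3,2):
0 0 1
0 1 1
1 1 0
0 1 1

After press 6 at (3,1):
0 0 1
0 1 1
1 0 0
1 0 0

Lights still on: 5

Answer: no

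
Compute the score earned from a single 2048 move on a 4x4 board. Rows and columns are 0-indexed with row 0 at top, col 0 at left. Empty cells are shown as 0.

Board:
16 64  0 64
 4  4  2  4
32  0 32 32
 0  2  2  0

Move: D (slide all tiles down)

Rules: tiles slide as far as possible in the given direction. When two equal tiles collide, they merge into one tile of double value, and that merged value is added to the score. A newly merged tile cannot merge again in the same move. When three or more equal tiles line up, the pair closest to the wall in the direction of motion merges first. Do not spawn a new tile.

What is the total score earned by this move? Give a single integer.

Answer: 0

Derivation:
Slide down:
col 0: [16, 4, 32, 0] -> [0, 16, 4, 32]  score +0 (running 0)
col 1: [64, 4, 0, 2] -> [0, 64, 4, 2]  score +0 (running 0)
col 2: [0, 2, 32, 2] -> [0, 2, 32, 2]  score +0 (running 0)
col 3: [64, 4, 32, 0] -> [0, 64, 4, 32]  score +0 (running 0)
Board after move:
 0  0  0  0
16 64  2 64
 4  4 32  4
32  2  2 32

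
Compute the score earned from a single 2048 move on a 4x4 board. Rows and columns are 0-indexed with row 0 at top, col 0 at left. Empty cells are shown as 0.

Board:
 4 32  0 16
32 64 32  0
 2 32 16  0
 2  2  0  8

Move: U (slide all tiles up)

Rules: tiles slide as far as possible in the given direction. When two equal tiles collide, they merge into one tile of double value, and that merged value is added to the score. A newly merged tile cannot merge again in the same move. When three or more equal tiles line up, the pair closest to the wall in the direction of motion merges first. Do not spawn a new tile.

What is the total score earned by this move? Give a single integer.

Slide up:
col 0: [4, 32, 2, 2] -> [4, 32, 4, 0]  score +4 (running 4)
col 1: [32, 64, 32, 2] -> [32, 64, 32, 2]  score +0 (running 4)
col 2: [0, 32, 16, 0] -> [32, 16, 0, 0]  score +0 (running 4)
col 3: [16, 0, 0, 8] -> [16, 8, 0, 0]  score +0 (running 4)
Board after move:
 4 32 32 16
32 64 16  8
 4 32  0  0
 0  2  0  0

Answer: 4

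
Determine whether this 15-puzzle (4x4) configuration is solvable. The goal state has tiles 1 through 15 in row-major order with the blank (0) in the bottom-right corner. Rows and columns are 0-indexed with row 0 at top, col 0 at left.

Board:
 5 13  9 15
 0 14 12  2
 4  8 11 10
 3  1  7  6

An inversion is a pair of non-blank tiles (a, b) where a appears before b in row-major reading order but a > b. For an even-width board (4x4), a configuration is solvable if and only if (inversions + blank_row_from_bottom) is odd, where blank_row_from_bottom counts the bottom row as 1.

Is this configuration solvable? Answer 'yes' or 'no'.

Inversions: 70
Blank is in row 1 (0-indexed from top), which is row 3 counting from the bottom (bottom = 1).
70 + 3 = 73, which is odd, so the puzzle is solvable.

Answer: yes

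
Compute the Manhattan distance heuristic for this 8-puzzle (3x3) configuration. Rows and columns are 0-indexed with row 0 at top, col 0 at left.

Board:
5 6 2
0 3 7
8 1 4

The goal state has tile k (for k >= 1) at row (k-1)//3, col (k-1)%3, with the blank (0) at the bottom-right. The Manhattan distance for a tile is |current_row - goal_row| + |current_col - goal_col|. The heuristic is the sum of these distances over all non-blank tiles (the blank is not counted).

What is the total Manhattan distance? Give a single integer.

Answer: 17

Derivation:
Tile 5: at (0,0), goal (1,1), distance |0-1|+|0-1| = 2
Tile 6: at (0,1), goal (1,2), distance |0-1|+|1-2| = 2
Tile 2: at (0,2), goal (0,1), distance |0-0|+|2-1| = 1
Tile 3: at (1,1), goal (0,2), distance |1-0|+|1-2| = 2
Tile 7: at (1,2), goal (2,0), distance |1-2|+|2-0| = 3
Tile 8: at (2,0), goal (2,1), distance |2-2|+|0-1| = 1
Tile 1: at (2,1), goal (0,0), distance |2-0|+|1-0| = 3
Tile 4: at (2,2), goal (1,0), distance |2-1|+|2-0| = 3
Sum: 2 + 2 + 1 + 2 + 3 + 1 + 3 + 3 = 17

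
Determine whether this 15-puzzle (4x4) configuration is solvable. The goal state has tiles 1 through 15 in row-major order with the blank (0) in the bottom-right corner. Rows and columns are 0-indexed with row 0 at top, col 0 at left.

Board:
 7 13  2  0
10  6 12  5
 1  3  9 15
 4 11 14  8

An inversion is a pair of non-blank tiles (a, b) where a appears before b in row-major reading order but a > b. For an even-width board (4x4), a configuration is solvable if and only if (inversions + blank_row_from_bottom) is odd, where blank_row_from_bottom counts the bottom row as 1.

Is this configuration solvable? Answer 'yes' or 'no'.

Inversions: 47
Blank is in row 0 (0-indexed from top), which is row 4 counting from the bottom (bottom = 1).
47 + 4 = 51, which is odd, so the puzzle is solvable.

Answer: yes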